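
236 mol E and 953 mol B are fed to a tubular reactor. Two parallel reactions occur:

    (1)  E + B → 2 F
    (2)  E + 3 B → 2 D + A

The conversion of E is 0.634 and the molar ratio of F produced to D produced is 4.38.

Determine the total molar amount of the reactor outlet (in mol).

1160 mol

Conversion of E: E consumed = 0.634 × 236 = 149.6 mol = 1ξ₁ + 1ξ₂.
Selectivity: 2ξ₁ / (2ξ₂) = 4.38 → ξ₁ = 4.38 ξ₂.
Substitute: (1·4.38 + 1) ξ₂ = 149.6 → ξ₂ = 27.81 mol, ξ₁ = 121.8 mol.
Outlet amounts (n = n₀ + Σ ν·ξ):
  E: 236 − 1(121.8) − 1(27.81) = 86.38
  B: 953 − 1(121.8) − 3(27.81) = 747.8
  F: 0 + 2(121.8) = 243.6
  D: 0 + 2(27.81) = 55.62
  A: 0 + 1(27.81) = 27.81
Total out = 86.38 + 747.8 + 243.6 + 55.62 + 27.81 = 1161 mol.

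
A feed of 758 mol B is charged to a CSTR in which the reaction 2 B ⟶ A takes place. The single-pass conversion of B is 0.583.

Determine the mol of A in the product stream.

221 mol

B reacted = 0.583 × 758 = 441.9 mol; ν_B = −2, so ξ = 441.9/2 = 221 mol.
Outlet amounts (n = n₀ + ν ξ):
  B: 758 − 2(221) = 316.1
  A: 0 + 1(221) = 221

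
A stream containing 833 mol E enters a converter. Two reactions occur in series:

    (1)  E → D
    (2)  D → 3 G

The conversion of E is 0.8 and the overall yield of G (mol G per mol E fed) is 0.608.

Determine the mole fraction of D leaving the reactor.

Conversion of E: E consumed = 1ξ₁ = 0.8 × 833 → ξ₁ = 666.4 mol.
Yield of G: 3ξ₂ / 833 = 0.608 → ξ₂ = 168.8 mol.
Outlet amounts (n = n₀ + Σ ν·ξ):
  E: 833 − 1(666.4) = 166.6
  D: 0 + 1(666.4) − 1(168.8) = 497.6
  G: 0 + 3(168.8) = 506.5
Total out = 1171 mol; y_D = 497.6 / 1171 = 0.425.

0.425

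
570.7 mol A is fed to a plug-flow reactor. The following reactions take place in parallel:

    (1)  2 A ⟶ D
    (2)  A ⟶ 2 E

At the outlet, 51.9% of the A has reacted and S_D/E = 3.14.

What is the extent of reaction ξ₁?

ξ₁ = 137 mol

Conversion of A: A consumed = 0.519 × 570.7 = 296.2 mol = 2ξ₁ + 1ξ₂.
Selectivity: 1ξ₁ / (2ξ₂) = 3.14 → ξ₁ = 6.28 ξ₂.
Substitute: (2·6.28 + 1) ξ₂ = 296.2 → ξ₂ = 21.84 mol, ξ₁ = 137.2 mol.
Outlet amounts (n = n₀ + Σ ν·ξ):
  A: 570.7 − 2(137.2) − 1(21.84) = 274.5
  D: 0 + 1(137.2) = 137.2
  E: 0 + 2(21.84) = 43.69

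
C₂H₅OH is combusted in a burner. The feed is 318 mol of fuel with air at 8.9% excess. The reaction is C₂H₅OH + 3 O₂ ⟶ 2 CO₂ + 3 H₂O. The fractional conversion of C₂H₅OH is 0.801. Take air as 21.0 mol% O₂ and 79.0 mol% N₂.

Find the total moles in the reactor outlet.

5520 mol

Stoichiometric O₂ = 3 × 318 = 954 mol; O₂ fed = 954 × 1.089 = 1039 mol.
N₂ fed = 1039 × 79/21 = 3908 mol.
Fuel reacted = 0.801 × 318 → ξ = 254.7 mol.
Outlet (n = n₀ + ν ξ):
  C₂H₅OH: 318 − 1(254.7) = 63.28
  O₂: 1039 − 3(254.7) = 274.8
  N₂: 3908 (inert)
  CO₂: 0 + 2(254.7) = 509.4
  H₂O: 0 + 3(254.7) = 764.2
Total out = 63.28 + 274.8 + 3908 + 509.4 + 764.2 = 5520 mol.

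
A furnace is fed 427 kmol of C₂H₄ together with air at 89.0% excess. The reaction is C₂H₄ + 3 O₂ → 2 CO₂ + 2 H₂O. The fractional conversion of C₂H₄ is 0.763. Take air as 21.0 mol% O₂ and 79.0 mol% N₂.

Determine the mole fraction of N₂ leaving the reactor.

Stoichiometric O₂ = 3 × 427 = 1281 kmol; O₂ fed = 1281 × 1.890 = 2421 kmol.
N₂ fed = 2421 × 79/21 = 9108 kmol.
Fuel reacted = 0.763 × 427 → ξ = 325.8 kmol.
Outlet (n = n₀ + ν ξ):
  C₂H₄: 427 − 1(325.8) = 101.2
  O₂: 2421 − 3(325.8) = 1444
  N₂: 9108 (inert)
  CO₂: 0 + 2(325.8) = 651.6
  H₂O: 0 + 2(325.8) = 651.6
Total out = 11960 kmol; y_N₂ = 9108 / 11960 = 0.7618.

0.762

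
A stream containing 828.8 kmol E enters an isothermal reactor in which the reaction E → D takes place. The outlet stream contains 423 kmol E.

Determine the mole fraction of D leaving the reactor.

For E: n = n₀ − 1ξ → 423 = 828.8 − 1ξ, giving ξ = 405.8 kmol.
Outlet amounts (n = n₀ + ν ξ):
  E: 828.8 − 1(405.8) = 423
  D: 0 + 1(405.8) = 405.8
Total out = 828.8 kmol; y_D = 405.8 / 828.8 = 0.4896.

0.49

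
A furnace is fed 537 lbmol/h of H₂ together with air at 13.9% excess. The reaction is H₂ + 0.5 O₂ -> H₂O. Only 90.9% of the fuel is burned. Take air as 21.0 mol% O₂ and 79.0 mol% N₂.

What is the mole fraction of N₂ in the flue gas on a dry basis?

0.912

Stoichiometric O₂ = 0.5 × 537 = 268.5 lbmol/h; O₂ fed = 268.5 × 1.139 = 305.8 lbmol/h.
N₂ fed = 305.8 × 79/21 = 1150 lbmol/h.
Fuel reacted = 0.909 × 537 → ξ = 488.1 lbmol/h.
Outlet (n = n₀ + ν ξ):
  H₂: 537 − 1(488.1) = 48.87
  O₂: 305.8 − 0.5(488.1) = 61.75
  N₂: 1150 (inert)
  H₂O: 0 + 1(488.1) = 488.1
Dry total = 1261 lbmol/h; y_N₂ (dry) = 1150 / 1261 = 0.9123.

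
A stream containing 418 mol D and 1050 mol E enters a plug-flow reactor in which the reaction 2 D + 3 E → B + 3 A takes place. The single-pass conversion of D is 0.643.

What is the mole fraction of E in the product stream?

D reacted = 0.643 × 418 = 268.8 mol; ν_D = −2, so ξ = 268.8/2 = 134.4 mol.
Outlet amounts (n = n₀ + ν ξ):
  D: 418 − 2(134.4) = 149.2
  E: 1050 − 3(134.4) = 646.8
  B: 0 + 1(134.4) = 134.4
  A: 0 + 3(134.4) = 403.2
Total out = 1334 mol; y_E = 646.8 / 1334 = 0.485.

0.485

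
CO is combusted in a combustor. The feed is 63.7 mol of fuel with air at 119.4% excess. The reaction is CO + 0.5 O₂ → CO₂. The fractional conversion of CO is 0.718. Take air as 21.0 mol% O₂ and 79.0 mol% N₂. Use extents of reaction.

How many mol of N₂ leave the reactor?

Stoichiometric O₂ = 0.5 × 63.7 = 31.85 mol; O₂ fed = 31.85 × 2.194 = 69.88 mol.
N₂ fed = 69.88 × 79/21 = 262.9 mol.
Fuel reacted = 0.718 × 63.7 → ξ = 45.74 mol.
Outlet (n = n₀ + ν ξ):
  CO: 63.7 − 1(45.74) = 17.96
  O₂: 69.88 − 0.5(45.74) = 47.01
  N₂: 262.9 (inert)
  CO₂: 0 + 1(45.74) = 45.74

263 mol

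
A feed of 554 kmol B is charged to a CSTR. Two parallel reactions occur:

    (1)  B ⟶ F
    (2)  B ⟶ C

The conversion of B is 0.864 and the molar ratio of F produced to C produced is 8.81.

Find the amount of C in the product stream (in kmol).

Conversion of B: B consumed = 0.864 × 554 = 478.7 kmol = 1ξ₁ + 1ξ₂.
Selectivity: 1ξ₁ / (1ξ₂) = 8.81 → ξ₁ = 8.81 ξ₂.
Substitute: (1·8.81 + 1) ξ₂ = 478.7 → ξ₂ = 48.79 kmol, ξ₁ = 429.9 kmol.
Outlet amounts (n = n₀ + Σ ν·ξ):
  B: 554 − 1(429.9) − 1(48.79) = 75.34
  F: 0 + 1(429.9) = 429.9
  C: 0 + 1(48.79) = 48.79

48.8 kmol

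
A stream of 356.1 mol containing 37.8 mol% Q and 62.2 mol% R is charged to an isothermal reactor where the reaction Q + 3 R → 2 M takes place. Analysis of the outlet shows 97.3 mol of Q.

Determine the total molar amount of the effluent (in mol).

281 mol

For Q: n = n₀ − 1ξ → 97.3 = 134.6 − 1ξ, giving ξ = 37.31 mol.
Outlet amounts (n = n₀ + ν ξ):
  Q: 134.6 − 1(37.31) = 97.3
  R: 221.5 − 3(37.31) = 109.6
  M: 0 + 2(37.31) = 74.61
Total out = 97.3 + 109.6 + 74.61 = 281.5 mol.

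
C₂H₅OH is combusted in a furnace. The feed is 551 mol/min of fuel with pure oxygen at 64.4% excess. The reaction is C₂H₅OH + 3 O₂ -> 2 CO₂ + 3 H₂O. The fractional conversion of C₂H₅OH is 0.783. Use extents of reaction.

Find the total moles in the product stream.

Stoichiometric O₂ = 3 × 551 = 1653 mol/min; O₂ fed = 1653 × 1.644 = 2718 mol/min.
Fuel reacted = 0.783 × 551 → ξ = 431.4 mol/min.
Outlet (n = n₀ + ν ξ):
  C₂H₅OH: 551 − 1(431.4) = 119.6
  O₂: 2718 − 3(431.4) = 1423
  CO₂: 0 + 2(431.4) = 862.9
  H₂O: 0 + 3(431.4) = 1294
Total out = 119.6 + 1423 + 862.9 + 1294 = 3700 mol/min.

3700 mol/min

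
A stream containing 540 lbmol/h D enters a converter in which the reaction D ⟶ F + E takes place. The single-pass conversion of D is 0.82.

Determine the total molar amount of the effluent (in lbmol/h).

D reacted = 0.82 × 540 = 442.8 lbmol/h; ν_D = −1, so ξ = 442.8/1 = 442.8 lbmol/h.
Outlet amounts (n = n₀ + ν ξ):
  D: 540 − 1(442.8) = 97.2
  F: 0 + 1(442.8) = 442.8
  E: 0 + 1(442.8) = 442.8
Total out = 97.2 + 442.8 + 442.8 = 982.8 lbmol/h.

983 lbmol/h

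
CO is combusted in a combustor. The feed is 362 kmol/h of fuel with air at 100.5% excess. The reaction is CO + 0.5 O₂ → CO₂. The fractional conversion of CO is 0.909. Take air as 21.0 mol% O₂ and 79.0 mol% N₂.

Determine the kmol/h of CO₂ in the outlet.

Stoichiometric O₂ = 0.5 × 362 = 181 kmol/h; O₂ fed = 181 × 2.005 = 362.9 kmol/h.
N₂ fed = 362.9 × 79/21 = 1365 kmol/h.
Fuel reacted = 0.909 × 362 → ξ = 329.1 kmol/h.
Outlet (n = n₀ + ν ξ):
  CO: 362 − 1(329.1) = 32.94
  O₂: 362.9 − 0.5(329.1) = 198.4
  N₂: 1365 (inert)
  CO₂: 0 + 1(329.1) = 329.1

329 kmol/h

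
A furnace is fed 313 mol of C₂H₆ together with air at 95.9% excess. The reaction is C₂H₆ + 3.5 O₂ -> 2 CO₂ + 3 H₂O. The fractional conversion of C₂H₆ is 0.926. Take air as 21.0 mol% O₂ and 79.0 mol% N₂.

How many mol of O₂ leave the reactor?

1130 mol

Stoichiometric O₂ = 3.5 × 313 = 1096 mol; O₂ fed = 1096 × 1.959 = 2146 mol.
N₂ fed = 2146 × 79/21 = 8073 mol.
Fuel reacted = 0.926 × 313 → ξ = 289.8 mol.
Outlet (n = n₀ + ν ξ):
  C₂H₆: 313 − 1(289.8) = 23.16
  O₂: 2146 − 3.5(289.8) = 1132
  N₂: 8073 (inert)
  CO₂: 0 + 2(289.8) = 579.7
  H₂O: 0 + 3(289.8) = 869.5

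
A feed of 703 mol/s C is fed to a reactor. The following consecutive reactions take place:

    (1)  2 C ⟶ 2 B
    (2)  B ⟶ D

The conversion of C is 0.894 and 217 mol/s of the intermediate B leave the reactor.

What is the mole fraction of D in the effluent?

Conversion of C: C consumed = 2ξ₁ = 0.894 × 703 → ξ₁ = 314.2 mol/s.
B balance: n_B = 0 + 2ξ₁ − 1ξ₂ = 217 → ξ₂ = (2·314.2 − 217)/1 = 411.5 mol/s.
Outlet amounts (n = n₀ + Σ ν·ξ):
  C: 703 − 2(314.2) = 74.52
  B: 0 + 2(314.2) − 1(411.5) = 217
  D: 0 + 1(411.5) = 411.5
Total out = 703 mol/s; y_D = 411.5 / 703 = 0.5853.

0.585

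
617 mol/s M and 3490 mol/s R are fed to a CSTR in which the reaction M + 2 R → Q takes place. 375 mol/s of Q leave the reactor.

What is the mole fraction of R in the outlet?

0.816

For Q: n = n₀ + 1ξ → 375 = 0 + 1ξ, giving ξ = 375 mol/s.
Outlet amounts (n = n₀ + ν ξ):
  M: 617 − 1(375) = 242
  R: 3490 − 2(375) = 2740
  Q: 0 + 1(375) = 375
Total out = 3357 mol/s; y_R = 2740 / 3357 = 0.8162.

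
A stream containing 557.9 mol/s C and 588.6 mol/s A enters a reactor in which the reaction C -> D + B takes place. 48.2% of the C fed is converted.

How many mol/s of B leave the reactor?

C reacted = 0.482 × 557.9 = 268.9 mol/s; ν_C = −1, so ξ = 268.9/1 = 268.9 mol/s.
Outlet amounts (n = n₀ + ν ξ):
  C: 557.9 − 1(268.9) = 289
  D: 0 + 1(268.9) = 268.9
  B: 0 + 1(268.9) = 268.9
  A: 588.6 (inert)

269 mol/s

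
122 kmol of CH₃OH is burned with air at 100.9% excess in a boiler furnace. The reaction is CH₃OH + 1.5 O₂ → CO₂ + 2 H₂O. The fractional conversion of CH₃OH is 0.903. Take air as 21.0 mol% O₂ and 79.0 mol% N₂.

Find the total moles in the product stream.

1930 kmol

Stoichiometric O₂ = 1.5 × 122 = 183 kmol; O₂ fed = 183 × 2.009 = 367.6 kmol.
N₂ fed = 367.6 × 79/21 = 1383 kmol.
Fuel reacted = 0.903 × 122 → ξ = 110.2 kmol.
Outlet (n = n₀ + ν ξ):
  CH₃OH: 122 − 1(110.2) = 11.83
  O₂: 367.6 − 1.5(110.2) = 202.4
  N₂: 1383 (inert)
  CO₂: 0 + 1(110.2) = 110.2
  H₂O: 0 + 2(110.2) = 220.3
Total out = 11.83 + 202.4 + 1383 + 110.2 + 220.3 = 1928 kmol.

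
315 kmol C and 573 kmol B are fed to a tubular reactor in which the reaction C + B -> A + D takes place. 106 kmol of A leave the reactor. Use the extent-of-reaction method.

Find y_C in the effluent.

0.235

For A: n = n₀ + 1ξ → 106 = 0 + 1ξ, giving ξ = 106 kmol.
Outlet amounts (n = n₀ + ν ξ):
  C: 315 − 1(106) = 209
  B: 573 − 1(106) = 467
  A: 0 + 1(106) = 106
  D: 0 + 1(106) = 106
Total out = 888 kmol; y_C = 209 / 888 = 0.2354.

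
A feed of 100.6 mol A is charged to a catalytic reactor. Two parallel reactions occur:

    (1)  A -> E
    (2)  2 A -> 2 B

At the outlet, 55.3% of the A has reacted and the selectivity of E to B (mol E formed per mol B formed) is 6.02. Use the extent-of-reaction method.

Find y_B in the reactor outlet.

0.0788

Conversion of A: A consumed = 0.553 × 100.6 = 55.63 mol = 1ξ₁ + 2ξ₂.
Selectivity: 1ξ₁ / (2ξ₂) = 6.02 → ξ₁ = 12.04 ξ₂.
Substitute: (1·12.04 + 2) ξ₂ = 55.63 → ξ₂ = 3.962 mol, ξ₁ = 47.71 mol.
Outlet amounts (n = n₀ + Σ ν·ξ):
  A: 100.6 − 1(47.71) − 2(3.962) = 44.97
  E: 0 + 1(47.71) = 47.71
  B: 0 + 2(3.962) = 7.925
Total out = 100.6 mol; y_B = 7.925 / 100.6 = 0.07877.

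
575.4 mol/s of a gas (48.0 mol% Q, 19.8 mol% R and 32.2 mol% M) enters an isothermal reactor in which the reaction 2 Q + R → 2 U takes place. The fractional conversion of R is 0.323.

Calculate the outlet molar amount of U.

R reacted = 0.323 × 113.9 = 36.8 mol/s; ν_R = −1, so ξ = 36.8/1 = 36.8 mol/s.
Outlet amounts (n = n₀ + ν ξ):
  Q: 276.2 − 2(36.8) = 202.6
  R: 113.9 − 1(36.8) = 77.13
  U: 0 + 2(36.8) = 73.6
  M: 185.3 (inert)

73.6 mol/s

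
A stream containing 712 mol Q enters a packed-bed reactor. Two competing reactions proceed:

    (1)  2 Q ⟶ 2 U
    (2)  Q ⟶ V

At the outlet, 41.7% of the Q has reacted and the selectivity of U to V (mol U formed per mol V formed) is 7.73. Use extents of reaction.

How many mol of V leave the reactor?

Conversion of Q: Q consumed = 0.417 × 712 = 296.9 mol = 2ξ₁ + 1ξ₂.
Selectivity: 2ξ₁ / (1ξ₂) = 7.73 → ξ₁ = 3.865 ξ₂.
Substitute: (2·3.865 + 1) ξ₂ = 296.9 → ξ₂ = 34.01 mol, ξ₁ = 131.4 mol.
Outlet amounts (n = n₀ + Σ ν·ξ):
  Q: 712 − 2(131.4) − 1(34.01) = 415.1
  U: 0 + 2(131.4) = 262.9
  V: 0 + 1(34.01) = 34.01

34 mol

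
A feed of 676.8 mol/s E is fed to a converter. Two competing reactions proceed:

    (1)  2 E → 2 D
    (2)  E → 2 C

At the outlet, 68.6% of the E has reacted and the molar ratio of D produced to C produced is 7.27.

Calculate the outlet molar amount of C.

59.8 mol/s

Conversion of E: E consumed = 0.686 × 676.8 = 464.3 mol/s = 2ξ₁ + 1ξ₂.
Selectivity: 2ξ₁ / (2ξ₂) = 7.27 → ξ₁ = 7.27 ξ₂.
Substitute: (2·7.27 + 1) ξ₂ = 464.3 → ξ₂ = 29.88 mol/s, ξ₁ = 217.2 mol/s.
Outlet amounts (n = n₀ + Σ ν·ξ):
  E: 676.8 − 2(217.2) − 1(29.88) = 212.5
  D: 0 + 2(217.2) = 434.4
  C: 0 + 2(29.88) = 59.75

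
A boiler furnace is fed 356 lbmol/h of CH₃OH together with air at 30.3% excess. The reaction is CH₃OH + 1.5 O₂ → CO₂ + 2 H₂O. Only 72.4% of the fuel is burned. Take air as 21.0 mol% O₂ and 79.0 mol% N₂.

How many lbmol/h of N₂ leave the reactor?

Stoichiometric O₂ = 1.5 × 356 = 534 lbmol/h; O₂ fed = 534 × 1.303 = 695.8 lbmol/h.
N₂ fed = 695.8 × 79/21 = 2618 lbmol/h.
Fuel reacted = 0.724 × 356 → ξ = 257.7 lbmol/h.
Outlet (n = n₀ + ν ξ):
  CH₃OH: 356 − 1(257.7) = 98.26
  O₂: 695.8 − 1.5(257.7) = 309.2
  N₂: 2618 (inert)
  CO₂: 0 + 1(257.7) = 257.7
  H₂O: 0 + 2(257.7) = 515.5

2620 lbmol/h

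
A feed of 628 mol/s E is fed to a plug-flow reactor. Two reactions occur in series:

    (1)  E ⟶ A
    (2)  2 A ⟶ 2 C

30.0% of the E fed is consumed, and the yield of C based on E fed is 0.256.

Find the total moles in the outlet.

628 mol/s

Conversion of E: E consumed = 1ξ₁ = 0.3 × 628 → ξ₁ = 188.4 mol/s.
Yield of C: 2ξ₂ / 628 = 0.256 → ξ₂ = 80.38 mol/s.
Outlet amounts (n = n₀ + Σ ν·ξ):
  E: 628 − 1(188.4) = 439.6
  A: 0 + 1(188.4) − 2(80.38) = 27.63
  C: 0 + 2(80.38) = 160.8
Total out = 439.6 + 27.63 + 160.8 = 628 mol/s.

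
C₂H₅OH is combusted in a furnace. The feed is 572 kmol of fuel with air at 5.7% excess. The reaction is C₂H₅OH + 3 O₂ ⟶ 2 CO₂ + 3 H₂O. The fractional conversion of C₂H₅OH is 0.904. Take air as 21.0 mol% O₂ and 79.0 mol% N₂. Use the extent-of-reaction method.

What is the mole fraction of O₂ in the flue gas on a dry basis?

Stoichiometric O₂ = 3 × 572 = 1716 kmol; O₂ fed = 1716 × 1.057 = 1814 kmol.
N₂ fed = 1814 × 79/21 = 6823 kmol.
Fuel reacted = 0.904 × 572 → ξ = 517.1 kmol.
Outlet (n = n₀ + ν ξ):
  C₂H₅OH: 572 − 1(517.1) = 54.91
  O₂: 1814 − 3(517.1) = 262.5
  N₂: 6823 (inert)
  CO₂: 0 + 2(517.1) = 1034
  H₂O: 0 + 3(517.1) = 1551
Dry total = 8175 kmol; y_O₂ (dry) = 262.5 / 8175 = 0.03212.

0.0321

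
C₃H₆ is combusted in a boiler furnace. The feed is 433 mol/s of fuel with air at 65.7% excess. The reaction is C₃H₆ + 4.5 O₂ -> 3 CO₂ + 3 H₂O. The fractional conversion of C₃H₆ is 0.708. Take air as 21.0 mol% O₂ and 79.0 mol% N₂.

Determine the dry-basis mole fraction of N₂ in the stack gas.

0.808

Stoichiometric O₂ = 4.5 × 433 = 1948 mol/s; O₂ fed = 1948 × 1.657 = 3229 mol/s.
N₂ fed = 3229 × 79/21 = 12150 mol/s.
Fuel reacted = 0.708 × 433 → ξ = 306.6 mol/s.
Outlet (n = n₀ + ν ξ):
  C₃H₆: 433 − 1(306.6) = 126.4
  O₂: 3229 − 4.5(306.6) = 1849
  N₂: 12150 (inert)
  CO₂: 0 + 3(306.6) = 919.7
  H₂O: 0 + 3(306.6) = 919.7
Dry total = 15040 mol/s; y_N₂ (dry) = 12150 / 15040 = 0.8075.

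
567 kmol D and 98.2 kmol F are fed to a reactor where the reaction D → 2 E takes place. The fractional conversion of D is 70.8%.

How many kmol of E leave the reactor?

803 kmol

D reacted = 0.708 × 567 = 401.4 kmol; ν_D = −1, so ξ = 401.4/1 = 401.4 kmol.
Outlet amounts (n = n₀ + ν ξ):
  D: 567 − 1(401.4) = 165.6
  E: 0 + 2(401.4) = 802.9
  F: 98.2 (inert)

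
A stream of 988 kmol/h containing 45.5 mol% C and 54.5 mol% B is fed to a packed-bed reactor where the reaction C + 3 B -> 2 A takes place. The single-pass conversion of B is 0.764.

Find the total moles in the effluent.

B reacted = 0.764 × 538.5 = 411.4 kmol/h; ν_B = −3, so ξ = 411.4/3 = 137.1 kmol/h.
Outlet amounts (n = n₀ + ν ξ):
  C: 449.5 − 1(137.1) = 312.4
  B: 538.5 − 3(137.1) = 127.1
  A: 0 + 2(137.1) = 274.3
Total out = 312.4 + 127.1 + 274.3 = 713.7 kmol/h.

714 kmol/h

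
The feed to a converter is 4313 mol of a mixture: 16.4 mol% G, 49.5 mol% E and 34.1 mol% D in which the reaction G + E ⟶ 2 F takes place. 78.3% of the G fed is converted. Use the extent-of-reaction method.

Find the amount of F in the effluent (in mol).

1110 mol

G reacted = 0.783 × 707.3 = 553.8 mol; ν_G = −1, so ξ = 553.8/1 = 553.8 mol.
Outlet amounts (n = n₀ + ν ξ):
  G: 707.3 − 1(553.8) = 153.5
  E: 2135 − 1(553.8) = 1581
  F: 0 + 2(553.8) = 1108
  D: 1471 (inert)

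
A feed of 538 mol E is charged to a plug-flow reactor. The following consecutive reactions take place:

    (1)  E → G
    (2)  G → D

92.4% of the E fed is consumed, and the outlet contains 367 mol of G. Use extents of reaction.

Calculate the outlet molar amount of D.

130 mol

Conversion of E: E consumed = 1ξ₁ = 0.924 × 538 → ξ₁ = 497.1 mol.
G balance: n_G = 0 + 1ξ₁ − 1ξ₂ = 367 → ξ₂ = (1·497.1 − 367)/1 = 130.1 mol.
Outlet amounts (n = n₀ + Σ ν·ξ):
  E: 538 − 1(497.1) = 40.89
  G: 0 + 1(497.1) − 1(130.1) = 367
  D: 0 + 1(130.1) = 130.1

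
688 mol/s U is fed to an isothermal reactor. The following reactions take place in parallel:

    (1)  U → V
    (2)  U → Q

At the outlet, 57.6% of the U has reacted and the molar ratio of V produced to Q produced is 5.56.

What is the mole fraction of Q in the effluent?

0.0878

Conversion of U: U consumed = 0.576 × 688 = 396.3 mol/s = 1ξ₁ + 1ξ₂.
Selectivity: 1ξ₁ / (1ξ₂) = 5.56 → ξ₁ = 5.56 ξ₂.
Substitute: (1·5.56 + 1) ξ₂ = 396.3 → ξ₂ = 60.41 mol/s, ξ₁ = 335.9 mol/s.
Outlet amounts (n = n₀ + Σ ν·ξ):
  U: 688 − 1(335.9) − 1(60.41) = 291.7
  V: 0 + 1(335.9) = 335.9
  Q: 0 + 1(60.41) = 60.41
Total out = 688 mol/s; y_Q = 60.41 / 688 = 0.0878.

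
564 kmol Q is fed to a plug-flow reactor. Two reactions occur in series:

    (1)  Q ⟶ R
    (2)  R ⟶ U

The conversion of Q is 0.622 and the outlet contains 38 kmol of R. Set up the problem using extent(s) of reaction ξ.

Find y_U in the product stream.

0.555

Conversion of Q: Q consumed = 1ξ₁ = 0.622 × 564 → ξ₁ = 350.8 kmol.
R balance: n_R = 0 + 1ξ₁ − 1ξ₂ = 38 → ξ₂ = (1·350.8 − 38)/1 = 312.8 kmol.
Outlet amounts (n = n₀ + Σ ν·ξ):
  Q: 564 − 1(350.8) = 213.2
  R: 0 + 1(350.8) − 1(312.8) = 38
  U: 0 + 1(312.8) = 312.8
Total out = 564 kmol; y_U = 312.8 / 564 = 0.5546.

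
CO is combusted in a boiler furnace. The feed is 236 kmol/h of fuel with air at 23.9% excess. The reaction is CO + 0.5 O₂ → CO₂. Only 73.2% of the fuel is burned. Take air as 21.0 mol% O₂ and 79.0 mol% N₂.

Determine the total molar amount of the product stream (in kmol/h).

Stoichiometric O₂ = 0.5 × 236 = 118 kmol/h; O₂ fed = 118 × 1.239 = 146.2 kmol/h.
N₂ fed = 146.2 × 79/21 = 550 kmol/h.
Fuel reacted = 0.732 × 236 → ξ = 172.8 kmol/h.
Outlet (n = n₀ + ν ξ):
  CO: 236 − 1(172.8) = 63.25
  O₂: 146.2 − 0.5(172.8) = 59.83
  N₂: 550 (inert)
  CO₂: 0 + 1(172.8) = 172.8
Total out = 63.25 + 59.83 + 550 + 172.8 = 845.8 kmol/h.

846 kmol/h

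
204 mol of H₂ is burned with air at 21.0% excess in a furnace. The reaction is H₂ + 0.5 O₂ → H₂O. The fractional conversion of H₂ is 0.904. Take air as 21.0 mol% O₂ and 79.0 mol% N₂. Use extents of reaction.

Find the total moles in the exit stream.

Stoichiometric O₂ = 0.5 × 204 = 102 mol; O₂ fed = 102 × 1.210 = 123.4 mol.
N₂ fed = 123.4 × 79/21 = 464.3 mol.
Fuel reacted = 0.904 × 204 → ξ = 184.4 mol.
Outlet (n = n₀ + ν ξ):
  H₂: 204 − 1(184.4) = 19.58
  O₂: 123.4 − 0.5(184.4) = 31.21
  N₂: 464.3 (inert)
  H₂O: 0 + 1(184.4) = 184.4
Total out = 19.58 + 31.21 + 464.3 + 184.4 = 699.5 mol.

700 mol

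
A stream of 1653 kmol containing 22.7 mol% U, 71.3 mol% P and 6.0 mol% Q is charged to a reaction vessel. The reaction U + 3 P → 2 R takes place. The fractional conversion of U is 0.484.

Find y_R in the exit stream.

U reacted = 0.484 × 375.2 = 181.6 kmol; ν_U = −1, so ξ = 181.6/1 = 181.6 kmol.
Outlet amounts (n = n₀ + ν ξ):
  U: 375.2 − 1(181.6) = 193.6
  P: 1179 − 3(181.6) = 633.8
  R: 0 + 2(181.6) = 363.2
  Q: 99.18 (inert)
Total out = 1290 kmol; y_R = 363.2 / 1290 = 0.2816.

0.282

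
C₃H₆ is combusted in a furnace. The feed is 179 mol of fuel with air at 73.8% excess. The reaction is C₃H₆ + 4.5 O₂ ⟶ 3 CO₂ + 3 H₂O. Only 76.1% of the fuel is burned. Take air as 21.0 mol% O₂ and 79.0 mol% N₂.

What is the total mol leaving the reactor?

6910 mol

Stoichiometric O₂ = 4.5 × 179 = 805.5 mol; O₂ fed = 805.5 × 1.738 = 1400 mol.
N₂ fed = 1400 × 79/21 = 5267 mol.
Fuel reacted = 0.761 × 179 → ξ = 136.2 mol.
Outlet (n = n₀ + ν ξ):
  C₃H₆: 179 − 1(136.2) = 42.78
  O₂: 1400 − 4.5(136.2) = 787
  N₂: 5267 (inert)
  CO₂: 0 + 3(136.2) = 408.7
  H₂O: 0 + 3(136.2) = 408.7
Total out = 42.78 + 787 + 5267 + 408.7 + 408.7 = 6914 mol.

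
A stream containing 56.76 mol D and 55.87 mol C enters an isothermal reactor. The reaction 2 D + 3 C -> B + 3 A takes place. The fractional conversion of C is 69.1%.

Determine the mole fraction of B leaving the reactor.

0.129

C reacted = 0.691 × 55.87 = 38.61 mol; ν_C = −3, so ξ = 38.61/3 = 12.87 mol.
Outlet amounts (n = n₀ + ν ξ):
  D: 56.76 − 2(12.87) = 31.02
  C: 55.87 − 3(12.87) = 17.26
  B: 0 + 1(12.87) = 12.87
  A: 0 + 3(12.87) = 38.61
Total out = 99.76 mol; y_B = 12.87 / 99.76 = 0.129.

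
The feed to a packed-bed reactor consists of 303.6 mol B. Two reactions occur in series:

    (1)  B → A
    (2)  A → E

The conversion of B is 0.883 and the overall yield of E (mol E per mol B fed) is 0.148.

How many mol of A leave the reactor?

223 mol

Conversion of B: B consumed = 1ξ₁ = 0.883 × 303.6 → ξ₁ = 268.1 mol.
Yield of E: 1ξ₂ / 303.6 = 0.148 → ξ₂ = 44.93 mol.
Outlet amounts (n = n₀ + Σ ν·ξ):
  B: 303.6 − 1(268.1) = 35.52
  A: 0 + 1(268.1) − 1(44.93) = 223.1
  E: 0 + 1(44.93) = 44.93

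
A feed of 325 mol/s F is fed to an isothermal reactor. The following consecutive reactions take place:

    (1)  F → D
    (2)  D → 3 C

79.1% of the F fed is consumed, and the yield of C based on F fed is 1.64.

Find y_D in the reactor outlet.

Conversion of F: F consumed = 1ξ₁ = 0.791 × 325 → ξ₁ = 257.1 mol/s.
Yield of C: 3ξ₂ / 325 = 1.64 → ξ₂ = 177.7 mol/s.
Outlet amounts (n = n₀ + Σ ν·ξ):
  F: 325 − 1(257.1) = 67.93
  D: 0 + 1(257.1) − 1(177.7) = 79.41
  C: 0 + 3(177.7) = 533
Total out = 680.3 mol/s; y_D = 79.41 / 680.3 = 0.1167.

0.117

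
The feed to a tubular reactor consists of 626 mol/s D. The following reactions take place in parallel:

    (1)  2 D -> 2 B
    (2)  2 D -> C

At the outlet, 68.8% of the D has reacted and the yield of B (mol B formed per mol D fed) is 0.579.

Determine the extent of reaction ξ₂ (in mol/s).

Yield of B: 2ξ₁ / 626 = 0.579 → ξ₁ = 181.2 mol/s.
Conversion of D: 2ξ₁ + 2ξ₂ = 0.688 × 626 = 430.7 → ξ₂ = 34.12 mol/s.
Outlet amounts (n = n₀ + Σ ν·ξ):
  D: 626 − 2(181.2) − 2(34.12) = 195.3
  B: 0 + 2(181.2) = 362.5
  C: 0 + 1(34.12) = 34.12

ξ₂ = 34.1 mol/s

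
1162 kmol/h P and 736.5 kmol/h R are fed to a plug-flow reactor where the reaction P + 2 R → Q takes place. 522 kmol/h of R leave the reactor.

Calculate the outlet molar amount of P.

1050 kmol/h

For R: n = n₀ − 2ξ → 522 = 736.5 − 2ξ, giving ξ = 107.2 kmol/h.
Outlet amounts (n = n₀ + ν ξ):
  P: 1162 − 1(107.2) = 1055
  R: 736.5 − 2(107.2) = 522
  Q: 0 + 1(107.2) = 107.2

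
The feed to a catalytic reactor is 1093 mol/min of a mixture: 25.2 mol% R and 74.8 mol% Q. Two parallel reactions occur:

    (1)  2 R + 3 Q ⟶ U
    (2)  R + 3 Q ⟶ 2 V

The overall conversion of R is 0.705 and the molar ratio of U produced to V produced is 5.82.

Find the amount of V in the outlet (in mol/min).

16 mol/min

Conversion of R: R consumed = 0.705 × 275.4 = 194.2 mol/min = 2ξ₁ + 1ξ₂.
Selectivity: 1ξ₁ / (2ξ₂) = 5.82 → ξ₁ = 11.64 ξ₂.
Substitute: (2·11.64 + 1) ξ₂ = 194.2 → ξ₂ = 7.998 mol/min, ξ₁ = 93.09 mol/min.
Outlet amounts (n = n₀ + Σ ν·ξ):
  R: 275.4 − 2(93.09) − 1(7.998) = 81.25
  Q: 817.6 − 3(93.09) − 3(7.998) = 514.3
  U: 0 + 1(93.09) = 93.09
  V: 0 + 2(7.998) = 16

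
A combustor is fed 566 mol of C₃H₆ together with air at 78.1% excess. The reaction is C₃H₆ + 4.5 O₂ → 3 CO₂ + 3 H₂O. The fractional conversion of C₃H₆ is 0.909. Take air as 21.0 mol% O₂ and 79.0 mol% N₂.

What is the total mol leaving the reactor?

Stoichiometric O₂ = 4.5 × 566 = 2547 mol; O₂ fed = 2547 × 1.781 = 4536 mol.
N₂ fed = 4536 × 79/21 = 17060 mol.
Fuel reacted = 0.909 × 566 → ξ = 514.5 mol.
Outlet (n = n₀ + ν ξ):
  C₃H₆: 566 − 1(514.5) = 51.51
  O₂: 4536 − 4.5(514.5) = 2221
  N₂: 17060 (inert)
  CO₂: 0 + 3(514.5) = 1543
  H₂O: 0 + 3(514.5) = 1543
Total out = 51.51 + 2221 + 17060 + 1543 + 1543 = 22420 mol.

22400 mol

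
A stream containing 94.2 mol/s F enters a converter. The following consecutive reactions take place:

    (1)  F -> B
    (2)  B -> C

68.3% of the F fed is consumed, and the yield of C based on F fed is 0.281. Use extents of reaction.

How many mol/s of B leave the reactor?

Conversion of F: F consumed = 1ξ₁ = 0.683 × 94.2 → ξ₁ = 64.34 mol/s.
Yield of C: 1ξ₂ / 94.2 = 0.281 → ξ₂ = 26.47 mol/s.
Outlet amounts (n = n₀ + Σ ν·ξ):
  F: 94.2 − 1(64.34) = 29.86
  B: 0 + 1(64.34) − 1(26.47) = 37.87
  C: 0 + 1(26.47) = 26.47

37.9 mol/s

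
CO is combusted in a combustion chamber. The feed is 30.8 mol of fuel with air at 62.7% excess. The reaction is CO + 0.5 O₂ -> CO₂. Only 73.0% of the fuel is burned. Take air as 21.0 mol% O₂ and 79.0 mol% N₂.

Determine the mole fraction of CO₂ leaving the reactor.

Stoichiometric O₂ = 0.5 × 30.8 = 15.4 mol; O₂ fed = 15.4 × 1.627 = 25.06 mol.
N₂ fed = 25.06 × 79/21 = 94.26 mol.
Fuel reacted = 0.73 × 30.8 → ξ = 22.48 mol.
Outlet (n = n₀ + ν ξ):
  CO: 30.8 − 1(22.48) = 8.316
  O₂: 25.06 − 0.5(22.48) = 13.81
  N₂: 94.26 (inert)
  CO₂: 0 + 1(22.48) = 22.48
Total out = 138.9 mol; y_CO₂ = 22.48 / 138.9 = 0.1619.

0.162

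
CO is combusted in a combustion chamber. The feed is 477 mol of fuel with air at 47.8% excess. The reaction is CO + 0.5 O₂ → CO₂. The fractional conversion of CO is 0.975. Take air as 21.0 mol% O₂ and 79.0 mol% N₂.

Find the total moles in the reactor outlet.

Stoichiometric O₂ = 0.5 × 477 = 238.5 mol; O₂ fed = 238.5 × 1.478 = 352.5 mol.
N₂ fed = 352.5 × 79/21 = 1326 mol.
Fuel reacted = 0.975 × 477 → ξ = 465.1 mol.
Outlet (n = n₀ + ν ξ):
  CO: 477 − 1(465.1) = 11.93
  O₂: 352.5 − 0.5(465.1) = 120
  N₂: 1326 (inert)
  CO₂: 0 + 1(465.1) = 465.1
Total out = 11.93 + 120 + 1326 + 465.1 = 1923 mol.

1920 mol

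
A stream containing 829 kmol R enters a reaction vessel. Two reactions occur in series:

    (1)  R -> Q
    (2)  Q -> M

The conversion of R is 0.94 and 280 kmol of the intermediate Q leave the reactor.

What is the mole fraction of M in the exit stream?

0.602

Conversion of R: R consumed = 1ξ₁ = 0.94 × 829 → ξ₁ = 779.3 kmol.
Q balance: n_Q = 0 + 1ξ₁ − 1ξ₂ = 280 → ξ₂ = (1·779.3 − 280)/1 = 499.3 kmol.
Outlet amounts (n = n₀ + Σ ν·ξ):
  R: 829 − 1(779.3) = 49.74
  Q: 0 + 1(779.3) − 1(499.3) = 280
  M: 0 + 1(499.3) = 499.3
Total out = 829 kmol; y_M = 499.3 / 829 = 0.6022.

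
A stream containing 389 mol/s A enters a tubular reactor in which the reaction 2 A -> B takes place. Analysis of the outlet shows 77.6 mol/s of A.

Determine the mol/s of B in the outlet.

156 mol/s

For A: n = n₀ − 2ξ → 77.6 = 389 − 2ξ, giving ξ = 155.7 mol/s.
Outlet amounts (n = n₀ + ν ξ):
  A: 389 − 2(155.7) = 77.6
  B: 0 + 1(155.7) = 155.7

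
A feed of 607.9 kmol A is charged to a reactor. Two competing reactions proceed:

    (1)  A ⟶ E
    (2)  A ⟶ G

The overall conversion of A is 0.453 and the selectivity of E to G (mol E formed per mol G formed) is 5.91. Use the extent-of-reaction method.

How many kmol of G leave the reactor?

39.9 kmol

Conversion of A: A consumed = 0.453 × 607.9 = 275.4 kmol = 1ξ₁ + 1ξ₂.
Selectivity: 1ξ₁ / (1ξ₂) = 5.91 → ξ₁ = 5.91 ξ₂.
Substitute: (1·5.91 + 1) ξ₂ = 275.4 → ξ₂ = 39.85 kmol, ξ₁ = 235.5 kmol.
Outlet amounts (n = n₀ + Σ ν·ξ):
  A: 607.9 − 1(235.5) − 1(39.85) = 332.5
  E: 0 + 1(235.5) = 235.5
  G: 0 + 1(39.85) = 39.85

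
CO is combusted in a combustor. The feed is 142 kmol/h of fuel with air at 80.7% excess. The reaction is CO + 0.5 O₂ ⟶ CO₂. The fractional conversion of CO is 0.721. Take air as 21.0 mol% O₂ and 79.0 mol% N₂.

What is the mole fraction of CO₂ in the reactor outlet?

Stoichiometric O₂ = 0.5 × 142 = 71 kmol/h; O₂ fed = 71 × 1.807 = 128.3 kmol/h.
N₂ fed = 128.3 × 79/21 = 482.6 kmol/h.
Fuel reacted = 0.721 × 142 → ξ = 102.4 kmol/h.
Outlet (n = n₀ + ν ξ):
  CO: 142 − 1(102.4) = 39.62
  O₂: 128.3 − 0.5(102.4) = 77.11
  N₂: 482.6 (inert)
  CO₂: 0 + 1(102.4) = 102.4
Total out = 701.7 kmol/h; y_CO₂ = 102.4 / 701.7 = 0.1459.

0.146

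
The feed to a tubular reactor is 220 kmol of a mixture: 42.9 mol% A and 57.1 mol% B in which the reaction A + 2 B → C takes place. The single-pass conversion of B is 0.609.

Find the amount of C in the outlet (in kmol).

38.3 kmol

B reacted = 0.609 × 125.6 = 76.5 kmol; ν_B = −2, so ξ = 76.5/2 = 38.25 kmol.
Outlet amounts (n = n₀ + ν ξ):
  A: 94.38 − 1(38.25) = 56.13
  B: 125.6 − 2(38.25) = 49.12
  C: 0 + 1(38.25) = 38.25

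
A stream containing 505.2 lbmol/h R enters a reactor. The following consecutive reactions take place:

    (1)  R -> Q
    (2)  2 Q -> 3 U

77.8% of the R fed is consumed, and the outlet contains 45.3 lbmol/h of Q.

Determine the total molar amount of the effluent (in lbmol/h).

679 lbmol/h

Conversion of R: R consumed = 1ξ₁ = 0.778 × 505.2 → ξ₁ = 393 lbmol/h.
Q balance: n_Q = 0 + 1ξ₁ − 2ξ₂ = 45.3 → ξ₂ = (1·393 − 45.3)/2 = 173.9 lbmol/h.
Outlet amounts (n = n₀ + Σ ν·ξ):
  R: 505.2 − 1(393) = 112.2
  Q: 0 + 1(393) − 2(173.9) = 45.3
  U: 0 + 3(173.9) = 521.6
Total out = 112.2 + 45.3 + 521.6 = 679.1 lbmol/h.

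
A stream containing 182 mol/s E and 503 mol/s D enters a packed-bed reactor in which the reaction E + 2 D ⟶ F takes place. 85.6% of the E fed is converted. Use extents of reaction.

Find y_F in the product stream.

0.417

E reacted = 0.856 × 182 = 155.8 mol/s; ν_E = −1, so ξ = 155.8/1 = 155.8 mol/s.
Outlet amounts (n = n₀ + ν ξ):
  E: 182 − 1(155.8) = 26.21
  D: 503 − 2(155.8) = 191.4
  F: 0 + 1(155.8) = 155.8
Total out = 373.4 mol/s; y_F = 155.8 / 373.4 = 0.4172.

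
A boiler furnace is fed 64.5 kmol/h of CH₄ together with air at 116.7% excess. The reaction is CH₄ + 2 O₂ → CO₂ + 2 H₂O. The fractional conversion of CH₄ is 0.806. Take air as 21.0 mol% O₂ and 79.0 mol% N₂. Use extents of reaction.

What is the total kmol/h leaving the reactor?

1400 kmol/h

Stoichiometric O₂ = 2 × 64.5 = 129 kmol/h; O₂ fed = 129 × 2.167 = 279.5 kmol/h.
N₂ fed = 279.5 × 79/21 = 1052 kmol/h.
Fuel reacted = 0.806 × 64.5 → ξ = 51.99 kmol/h.
Outlet (n = n₀ + ν ξ):
  CH₄: 64.5 − 1(51.99) = 12.51
  O₂: 279.5 − 2(51.99) = 175.6
  N₂: 1052 (inert)
  CO₂: 0 + 1(51.99) = 51.99
  H₂O: 0 + 2(51.99) = 104
Total out = 12.51 + 175.6 + 1052 + 51.99 + 104 = 1396 kmol/h.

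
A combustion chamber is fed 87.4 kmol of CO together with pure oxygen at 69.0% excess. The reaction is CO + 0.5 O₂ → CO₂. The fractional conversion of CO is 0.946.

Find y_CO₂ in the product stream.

0.69

Stoichiometric O₂ = 0.5 × 87.4 = 43.7 kmol; O₂ fed = 43.7 × 1.690 = 73.85 kmol.
Fuel reacted = 0.946 × 87.4 → ξ = 82.68 kmol.
Outlet (n = n₀ + ν ξ):
  CO: 87.4 − 1(82.68) = 4.72
  O₂: 73.85 − 0.5(82.68) = 32.51
  CO₂: 0 + 1(82.68) = 82.68
Total out = 119.9 kmol; y_CO₂ = 82.68 / 119.9 = 0.6895.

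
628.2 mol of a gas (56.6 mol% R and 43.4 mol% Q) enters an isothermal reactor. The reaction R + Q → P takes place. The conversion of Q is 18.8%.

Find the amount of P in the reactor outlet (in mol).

Q reacted = 0.188 × 272.6 = 51.26 mol; ν_Q = −1, so ξ = 51.26/1 = 51.26 mol.
Outlet amounts (n = n₀ + ν ξ):
  R: 355.6 − 1(51.26) = 304.3
  Q: 272.6 − 1(51.26) = 221.4
  P: 0 + 1(51.26) = 51.26

51.3 mol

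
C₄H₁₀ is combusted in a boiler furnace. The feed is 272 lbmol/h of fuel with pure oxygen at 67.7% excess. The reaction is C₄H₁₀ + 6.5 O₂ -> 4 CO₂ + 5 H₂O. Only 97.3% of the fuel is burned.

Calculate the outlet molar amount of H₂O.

Stoichiometric O₂ = 6.5 × 272 = 1768 lbmol/h; O₂ fed = 1768 × 1.677 = 2965 lbmol/h.
Fuel reacted = 0.973 × 272 → ξ = 264.7 lbmol/h.
Outlet (n = n₀ + ν ξ):
  C₄H₁₀: 272 − 1(264.7) = 7.344
  O₂: 2965 − 6.5(264.7) = 1245
  CO₂: 0 + 4(264.7) = 1059
  H₂O: 0 + 5(264.7) = 1323

1320 lbmol/h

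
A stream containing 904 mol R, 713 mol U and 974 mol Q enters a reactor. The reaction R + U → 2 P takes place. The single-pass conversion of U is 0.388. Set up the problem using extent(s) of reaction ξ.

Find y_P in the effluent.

0.214

U reacted = 0.388 × 713 = 276.6 mol; ν_U = −1, so ξ = 276.6/1 = 276.6 mol.
Outlet amounts (n = n₀ + ν ξ):
  R: 904 − 1(276.6) = 627.4
  U: 713 − 1(276.6) = 436.4
  P: 0 + 2(276.6) = 553.3
  Q: 974 (inert)
Total out = 2591 mol; y_P = 553.3 / 2591 = 0.2135.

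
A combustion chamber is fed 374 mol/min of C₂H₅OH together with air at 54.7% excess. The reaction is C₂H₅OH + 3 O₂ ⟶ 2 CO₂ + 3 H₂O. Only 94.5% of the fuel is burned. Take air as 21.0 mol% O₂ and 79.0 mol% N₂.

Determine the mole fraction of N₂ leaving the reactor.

0.726

Stoichiometric O₂ = 3 × 374 = 1122 mol/min; O₂ fed = 1122 × 1.547 = 1736 mol/min.
N₂ fed = 1736 × 79/21 = 6530 mol/min.
Fuel reacted = 0.945 × 374 → ξ = 353.4 mol/min.
Outlet (n = n₀ + ν ξ):
  C₂H₅OH: 374 − 1(353.4) = 20.57
  O₂: 1736 − 3(353.4) = 675.4
  N₂: 6530 (inert)
  CO₂: 0 + 2(353.4) = 706.9
  H₂O: 0 + 3(353.4) = 1060
Total out = 8993 mol/min; y_N₂ = 6530 / 8993 = 0.7261.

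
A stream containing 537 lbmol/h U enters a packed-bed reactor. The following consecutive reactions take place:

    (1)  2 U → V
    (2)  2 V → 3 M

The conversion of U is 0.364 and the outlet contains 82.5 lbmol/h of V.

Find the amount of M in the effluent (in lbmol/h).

22.9 lbmol/h

Conversion of U: U consumed = 2ξ₁ = 0.364 × 537 → ξ₁ = 97.73 lbmol/h.
V balance: n_V = 0 + 1ξ₁ − 2ξ₂ = 82.5 → ξ₂ = (1·97.73 − 82.5)/2 = 7.617 lbmol/h.
Outlet amounts (n = n₀ + Σ ν·ξ):
  U: 537 − 2(97.73) = 341.5
  V: 0 + 1(97.73) − 2(7.617) = 82.5
  M: 0 + 3(7.617) = 22.85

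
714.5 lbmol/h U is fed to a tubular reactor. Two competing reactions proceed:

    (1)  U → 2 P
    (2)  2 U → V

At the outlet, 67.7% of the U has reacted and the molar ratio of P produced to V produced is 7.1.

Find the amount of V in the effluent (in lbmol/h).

87.2 lbmol/h

Conversion of U: U consumed = 0.677 × 714.5 = 483.7 lbmol/h = 1ξ₁ + 2ξ₂.
Selectivity: 2ξ₁ / (1ξ₂) = 7.1 → ξ₁ = 3.55 ξ₂.
Substitute: (1·3.55 + 2) ξ₂ = 483.7 → ξ₂ = 87.16 lbmol/h, ξ₁ = 309.4 lbmol/h.
Outlet amounts (n = n₀ + Σ ν·ξ):
  U: 714.5 − 1(309.4) − 2(87.16) = 230.8
  P: 0 + 2(309.4) = 618.8
  V: 0 + 1(87.16) = 87.16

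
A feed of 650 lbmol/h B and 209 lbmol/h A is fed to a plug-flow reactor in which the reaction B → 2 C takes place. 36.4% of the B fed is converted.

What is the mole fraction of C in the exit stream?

B reacted = 0.364 × 650 = 236.6 lbmol/h; ν_B = −1, so ξ = 236.6/1 = 236.6 lbmol/h.
Outlet amounts (n = n₀ + ν ξ):
  B: 650 − 1(236.6) = 413.4
  C: 0 + 2(236.6) = 473.2
  A: 209 (inert)
Total out = 1096 lbmol/h; y_C = 473.2 / 1096 = 0.4319.

0.432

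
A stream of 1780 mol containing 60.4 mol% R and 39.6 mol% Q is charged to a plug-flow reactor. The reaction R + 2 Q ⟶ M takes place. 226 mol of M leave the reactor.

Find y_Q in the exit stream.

0.19

For M: n = n₀ + 1ξ → 226 = 0 + 1ξ, giving ξ = 226 mol.
Outlet amounts (n = n₀ + ν ξ):
  R: 1075 − 1(226) = 849.1
  Q: 704.9 − 2(226) = 252.9
  M: 0 + 1(226) = 226
Total out = 1328 mol; y_Q = 252.9 / 1328 = 0.1904.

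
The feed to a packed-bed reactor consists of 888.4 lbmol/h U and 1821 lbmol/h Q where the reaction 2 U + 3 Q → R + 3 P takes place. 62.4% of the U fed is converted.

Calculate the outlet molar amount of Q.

U reacted = 0.624 × 888.4 = 554.4 lbmol/h; ν_U = −2, so ξ = 554.4/2 = 277.2 lbmol/h.
Outlet amounts (n = n₀ + ν ξ):
  U: 888.4 − 2(277.2) = 334
  Q: 1821 − 3(277.2) = 989.5
  R: 0 + 1(277.2) = 277.2
  P: 0 + 3(277.2) = 831.5

989 lbmol/h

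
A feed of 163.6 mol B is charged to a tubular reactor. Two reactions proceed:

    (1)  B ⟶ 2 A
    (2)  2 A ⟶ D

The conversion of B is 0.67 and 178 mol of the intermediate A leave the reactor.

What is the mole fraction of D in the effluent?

0.0816

Conversion of B: B consumed = 1ξ₁ = 0.67 × 163.6 → ξ₁ = 109.6 mol.
A balance: n_A = 0 + 2ξ₁ − 2ξ₂ = 178 → ξ₂ = (2·109.6 − 178)/2 = 20.61 mol.
Outlet amounts (n = n₀ + Σ ν·ξ):
  B: 163.6 − 1(109.6) = 53.99
  A: 0 + 2(109.6) − 2(20.61) = 178
  D: 0 + 1(20.61) = 20.61
Total out = 252.6 mol; y_D = 20.61 / 252.6 = 0.0816.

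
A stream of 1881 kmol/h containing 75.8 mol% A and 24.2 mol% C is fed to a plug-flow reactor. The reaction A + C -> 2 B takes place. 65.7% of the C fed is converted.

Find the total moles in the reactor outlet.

C reacted = 0.657 × 455.2 = 299.1 kmol/h; ν_C = −1, so ξ = 299.1/1 = 299.1 kmol/h.
Outlet amounts (n = n₀ + ν ξ):
  A: 1426 − 1(299.1) = 1127
  C: 455.2 − 1(299.1) = 156.1
  B: 0 + 2(299.1) = 598.1
Total out = 1127 + 156.1 + 598.1 = 1881 kmol/h.

1880 kmol/h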